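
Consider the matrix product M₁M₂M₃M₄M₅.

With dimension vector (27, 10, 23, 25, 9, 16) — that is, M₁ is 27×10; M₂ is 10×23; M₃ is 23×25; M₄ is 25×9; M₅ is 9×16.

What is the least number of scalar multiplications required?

13005

Adjacent pairs: M₁M₂ = 27·10·23 = 6210; M₂M₃ = 10·23·25 = 5750; M₃M₄ = 23·25·9 = 5175; M₄M₅ = 25·9·16 = 3600.
Length 3: M₁..M₃: k=1: 0+5750+27·10·25=12500; k=2: 6210+0+27·23·25=21735 → min 12500 | M₂..M₄: k=2: 0+5175+10·23·9=7245; k=3: 5750+0+10·25·9=8000 → min 7245 | M₃..M₅: k=3: 0+3600+23·25·16=12800; k=4: 5175+0+23·9·16=8487 → min 8487.
Length 4: M₁..M₄: k=1: 0+7245+27·10·9=9675; k=2: 6210+5175+27·23·9=16974; k=3: 12500+0+27·25·9=18575 → min 9675 | M₂..M₅: k=2: 0+8487+10·23·16=12167; k=3: 5750+3600+10·25·16=13350; k=4: 7245+0+10·9·16=8685 → min 8685.
Length 5: M₁..M₅: k=1: 0+8685+27·10·16=13005; k=2: 6210+8487+27·23·16=24633; k=3: 12500+3600+27·25·16=26900; k=4: 9675+0+27·9·16=13563 → min 13005.
Optimal order: (M₁((M₂(M₃M₄))M₅)) with cost 13005.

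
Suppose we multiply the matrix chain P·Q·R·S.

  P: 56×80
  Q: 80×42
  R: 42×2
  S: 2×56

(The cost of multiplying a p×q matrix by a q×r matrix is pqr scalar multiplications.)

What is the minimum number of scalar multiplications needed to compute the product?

21952

Adjacent pairs: PQ = 56·80·42 = 188160; QR = 80·42·2 = 6720; RS = 42·2·56 = 4704.
Length 3: P..R: k=1: 0+6720+56·80·2=15680; k=2: 188160+0+56·42·2=192864 → min 15680 | Q..S: k=2: 0+4704+80·42·56=192864; k=3: 6720+0+80·2·56=15680 → min 15680.
Length 4: P..S: k=1: 0+15680+56·80·56=266560; k=2: 188160+4704+56·42·56=324576; k=3: 15680+0+56·2·56=21952 → min 21952.
Optimal order: ((P·(Q·R))·S) with cost 21952.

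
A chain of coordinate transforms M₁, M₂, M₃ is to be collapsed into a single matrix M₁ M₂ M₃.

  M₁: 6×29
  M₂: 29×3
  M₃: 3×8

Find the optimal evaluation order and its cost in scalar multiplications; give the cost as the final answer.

666

(M₁ (M₂ M₃)): cost 2088.
((M₁ M₂) M₃): cost 666.
Optimal: ((M₁ M₂) M₃) with cost 666.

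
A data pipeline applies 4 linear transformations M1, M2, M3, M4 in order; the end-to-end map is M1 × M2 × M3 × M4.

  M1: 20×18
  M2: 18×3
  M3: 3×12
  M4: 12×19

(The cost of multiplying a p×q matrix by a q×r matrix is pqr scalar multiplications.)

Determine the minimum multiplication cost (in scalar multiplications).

Adjacent pairs: M1M2 = 20·18·3 = 1080; M2M3 = 18·3·12 = 648; M3M4 = 3·12·19 = 684.
Length 3: M1..M3: k=1: 0+648+20·18·12=4968; k=2: 1080+0+20·3·12=1800 → min 1800 | M2..M4: k=2: 0+684+18·3·19=1710; k=3: 648+0+18·12·19=4752 → min 1710.
Length 4: M1..M4: k=1: 0+1710+20·18·19=8550; k=2: 1080+684+20·3·19=2904; k=3: 1800+0+20·12·19=6360 → min 2904.
Optimal order: ((M1 × M2) × (M3 × M4)) with cost 2904.

2904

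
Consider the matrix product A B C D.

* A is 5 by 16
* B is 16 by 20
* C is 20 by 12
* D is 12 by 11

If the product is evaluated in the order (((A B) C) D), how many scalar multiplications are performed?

(A B): 5×16 by 16×20 → 5×20, cost 5·16·20 = 1600
((A B) C): 5×20 by 20×12 → 5×12, cost 5·20·12 = 1200; cumulative 2800
(((A B) C) D): 5×12 by 12×11 → 5×11, cost 5·12·11 = 660; cumulative 3460
Total: 3460 scalar multiplications.

3460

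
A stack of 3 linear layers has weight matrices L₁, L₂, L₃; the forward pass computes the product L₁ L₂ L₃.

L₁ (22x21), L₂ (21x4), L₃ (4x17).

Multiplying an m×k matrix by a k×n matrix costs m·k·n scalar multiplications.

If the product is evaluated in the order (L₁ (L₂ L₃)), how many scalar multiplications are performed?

(L₂ L₃): 21×4 by 4×17 → 21×17, cost 21·4·17 = 1428
(L₁ (L₂ L₃)): 22×21 by 21×17 → 22×17, cost 22·21·17 = 7854; cumulative 9282
Total: 9282 scalar multiplications.

9282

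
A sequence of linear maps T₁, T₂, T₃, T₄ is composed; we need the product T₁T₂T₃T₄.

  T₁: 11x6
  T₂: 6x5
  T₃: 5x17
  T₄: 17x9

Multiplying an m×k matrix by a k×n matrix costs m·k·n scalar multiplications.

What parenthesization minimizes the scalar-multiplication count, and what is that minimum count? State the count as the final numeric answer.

1590

Adjacent pairs: T₁T₂ = 11·6·5 = 330; T₂T₃ = 6·5·17 = 510; T₃T₄ = 5·17·9 = 765.
Length 3: T₁..T₃: k=1: 0+510+11·6·17=1632; k=2: 330+0+11·5·17=1265 → min 1265 | T₂..T₄: k=2: 0+765+6·5·9=1035; k=3: 510+0+6·17·9=1428 → min 1035.
Length 4: T₁..T₄: k=1: 0+1035+11·6·9=1629; k=2: 330+765+11·5·9=1590; k=3: 1265+0+11·17·9=2948 → min 1590.
Optimal parenthesization: ((T₁T₂)(T₃T₄)) with cost 1590.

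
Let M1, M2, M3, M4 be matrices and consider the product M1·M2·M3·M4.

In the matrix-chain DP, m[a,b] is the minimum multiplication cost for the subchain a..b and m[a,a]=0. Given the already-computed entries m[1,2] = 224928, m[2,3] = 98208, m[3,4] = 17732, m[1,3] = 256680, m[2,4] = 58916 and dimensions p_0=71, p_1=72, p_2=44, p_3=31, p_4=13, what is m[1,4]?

125372

m[1,4] = min over k∈[1,3] of m[1,k]+m[k+1,4]+p_{0}·p_k·p_{4}.
k=1: 0 + 58916 + 71·72·13 = 125372; k=2: 224928 + 17732 + 71·44·13 = 283272; k=3: 256680 + 0 + 71·31·13 = 285293.
Minimum: 125372 at k=1.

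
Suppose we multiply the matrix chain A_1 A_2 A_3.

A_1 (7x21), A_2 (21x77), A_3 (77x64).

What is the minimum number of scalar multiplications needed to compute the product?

45815

Order (A_1 (A_2 A_3)): (A_2 A_3): 21×77 by 77×64 → 21×64, cost 21·77·64 = 103488; (A_1 (A_2 A_3)): 7×21 by 21×64 → 7×64, cost 7·21·64 = 9408; cumulative 112896. Total 112896.
Order ((A_1 A_2) A_3): (A_1 A_2): 7×21 by 21×77 → 7×77, cost 7·21·77 = 11319; ((A_1 A_2) A_3): 7×77 by 77×64 → 7×64, cost 7·77·64 = 34496; cumulative 45815. Total 45815.
Minimum: 45815.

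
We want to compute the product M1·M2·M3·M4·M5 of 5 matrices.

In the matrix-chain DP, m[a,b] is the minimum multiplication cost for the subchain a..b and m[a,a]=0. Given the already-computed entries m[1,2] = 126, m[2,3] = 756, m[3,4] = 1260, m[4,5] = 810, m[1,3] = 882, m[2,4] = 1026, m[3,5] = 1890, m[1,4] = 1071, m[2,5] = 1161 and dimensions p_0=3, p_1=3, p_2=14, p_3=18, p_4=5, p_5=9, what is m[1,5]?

1206

m[1,5] = min over k∈[1,4] of m[1,k]+m[k+1,5]+p_{0}·p_k·p_{5}.
k=1: 0 + 1161 + 3·3·9 = 1242; k=2: 126 + 1890 + 3·14·9 = 2394; k=3: 882 + 810 + 3·18·9 = 2178; k=4: 1071 + 0 + 3·5·9 = 1206.
Minimum: 1206 at k=4.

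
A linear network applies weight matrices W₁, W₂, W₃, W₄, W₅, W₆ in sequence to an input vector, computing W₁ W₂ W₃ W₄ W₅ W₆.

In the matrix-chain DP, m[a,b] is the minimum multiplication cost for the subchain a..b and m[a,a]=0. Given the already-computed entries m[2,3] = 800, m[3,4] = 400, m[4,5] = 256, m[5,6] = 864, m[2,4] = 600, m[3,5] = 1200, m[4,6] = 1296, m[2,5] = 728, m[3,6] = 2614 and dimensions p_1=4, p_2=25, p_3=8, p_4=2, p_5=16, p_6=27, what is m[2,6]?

m[2,6] = min over k∈[2,5] of m[2,k]+m[k+1,6]+p_{1}·p_k·p_{6}.
k=2: 0 + 2614 + 4·25·27 = 5314; k=3: 800 + 1296 + 4·8·27 = 2960; k=4: 600 + 864 + 4·2·27 = 1680; k=5: 728 + 0 + 4·16·27 = 2456.
Minimum: 1680 at k=4.

1680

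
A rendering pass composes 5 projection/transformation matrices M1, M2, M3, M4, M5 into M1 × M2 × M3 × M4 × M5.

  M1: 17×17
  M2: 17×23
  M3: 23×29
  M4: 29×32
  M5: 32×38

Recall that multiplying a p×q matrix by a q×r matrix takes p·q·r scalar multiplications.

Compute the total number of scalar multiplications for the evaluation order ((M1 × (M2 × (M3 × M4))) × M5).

(M3 × M4): 23×29 by 29×32 → 23×32, cost 23·29·32 = 21344
(M2 × (M3 × M4)): 17×23 by 23×32 → 17×32, cost 17·23·32 = 12512; cumulative 33856
(M1 × (M2 × (M3 × M4))): 17×17 by 17×32 → 17×32, cost 17·17·32 = 9248; cumulative 43104
((M1 × (M2 × (M3 × M4))) × M5): 17×32 by 32×38 → 17×38, cost 17·32·38 = 20672; cumulative 63776
Total: 63776 scalar multiplications.

63776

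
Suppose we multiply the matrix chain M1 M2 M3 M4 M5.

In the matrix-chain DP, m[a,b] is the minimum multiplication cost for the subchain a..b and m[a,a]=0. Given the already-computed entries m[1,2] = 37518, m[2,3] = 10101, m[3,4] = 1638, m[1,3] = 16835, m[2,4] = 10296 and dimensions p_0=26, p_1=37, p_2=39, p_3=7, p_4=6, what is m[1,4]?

16068

m[1,4] = min over k∈[1,3] of m[1,k]+m[k+1,4]+p_{0}·p_k·p_{4}.
k=1: 0 + 10296 + 26·37·6 = 16068; k=2: 37518 + 1638 + 26·39·6 = 45240; k=3: 16835 + 0 + 26·7·6 = 17927.
Minimum: 16068 at k=1.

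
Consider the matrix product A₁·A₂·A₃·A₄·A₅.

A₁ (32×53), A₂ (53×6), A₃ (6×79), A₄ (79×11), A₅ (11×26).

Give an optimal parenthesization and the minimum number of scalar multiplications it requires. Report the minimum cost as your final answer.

Adjacent pairs: A₁A₂ = 32·53·6 = 10176; A₂A₃ = 53·6·79 = 25122; A₃A₄ = 6·79·11 = 5214; A₄A₅ = 79·11·26 = 22594.
Length 3: A₁..A₃: k=1: 0+25122+32·53·79=159106; k=2: 10176+0+32·6·79=25344 → min 25344 | A₂..A₄: k=2: 0+5214+53·6·11=8712; k=3: 25122+0+53·79·11=71179 → min 8712 | A₃..A₅: k=3: 0+22594+6·79·26=34918; k=4: 5214+0+6·11·26=6930 → min 6930.
Length 4: A₁..A₄: k=1: 0+8712+32·53·11=27368; k=2: 10176+5214+32·6·11=17502; k=3: 25344+0+32·79·11=53152 → min 17502 | A₂..A₅: k=2: 0+6930+53·6·26=15198; k=3: 25122+22594+53·79·26=156578; k=4: 8712+0+53·11·26=23870 → min 15198.
Length 5: A₁..A₅: k=1: 0+15198+32·53·26=59294; k=2: 10176+6930+32·6·26=22098; k=3: 25344+22594+32·79·26=113666; k=4: 17502+0+32·11·26=26654 → min 22098.
Optimal parenthesization: ((A₁·A₂)·((A₃·A₄)·A₅)) with cost 22098.

22098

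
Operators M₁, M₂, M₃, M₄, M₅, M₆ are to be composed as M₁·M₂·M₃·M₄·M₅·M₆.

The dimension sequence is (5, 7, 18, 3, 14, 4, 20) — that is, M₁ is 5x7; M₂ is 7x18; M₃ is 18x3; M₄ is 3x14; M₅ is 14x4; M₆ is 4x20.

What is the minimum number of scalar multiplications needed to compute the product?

Adjacent pairs: M₁M₂ = 5·7·18 = 630; M₂M₃ = 7·18·3 = 378; M₃M₄ = 18·3·14 = 756; M₄M₅ = 3·14·4 = 168; M₅M₆ = 14·4·20 = 1120.
Length 3: M₁..M₃: k=1: 0+378+5·7·3=483; k=2: 630+0+5·18·3=900 → min 483 | M₂..M₄: k=2: 0+756+7·18·14=2520; k=3: 378+0+7·3·14=672 → min 672 | M₃..M₅: k=3: 0+168+18·3·4=384; k=4: 756+0+18·14·4=1764 → min 384 | M₄..M₆: k=4: 0+1120+3·14·20=1960; k=5: 168+0+3·4·20=408 → min 408.
Length 4: M₁..M₄: k=1: 0+672+5·7·14=1162; k=2: 630+756+5·18·14=2646; k=3: 483+0+5·3·14=693 → min 693 | M₂..M₅: k=2: 0+384+7·18·4=888; k=3: 378+168+7·3·4=630; k=4: 672+0+7·14·4=1064 → min 630 | M₃..M₆: k=3: 0+408+18·3·20=1488; k=4: 756+1120+18·14·20=6916; k=5: 384+0+18·4·20=1824 → min 1488.
Length 5: M₁..M₅: k=1: 0+630+5·7·4=770; k=2: 630+384+5·18·4=1374; k=3: 483+168+5·3·4=711; k=4: 693+0+5·14·4=973 → min 711 | M₂..M₆: k=2: 0+1488+7·18·20=4008; k=3: 378+408+7·3·20=1206; k=4: 672+1120+7·14·20=3752; k=5: 630+0+7·4·20=1190 → min 1190.
Length 6: M₁..M₆: k=1: 0+1190+5·7·20=1890; k=2: 630+1488+5·18·20=3918; k=3: 483+408+5·3·20=1191; k=4: 693+1120+5·14·20=3213; k=5: 711+0+5·4·20=1111 → min 1111.
Optimal order: (((M₁·(M₂·M₃))·(M₄·M₅))·M₆) with cost 1111.

1111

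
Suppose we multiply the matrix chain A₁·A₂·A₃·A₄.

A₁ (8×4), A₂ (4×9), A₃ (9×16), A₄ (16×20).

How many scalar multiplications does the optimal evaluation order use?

Adjacent pairs: A₁A₂ = 8·4·9 = 288; A₂A₃ = 4·9·16 = 576; A₃A₄ = 9·16·20 = 2880.
Length 3: A₁..A₃: k=1: 0+576+8·4·16=1088; k=2: 288+0+8·9·16=1440 → min 1088 | A₂..A₄: k=2: 0+2880+4·9·20=3600; k=3: 576+0+4·16·20=1856 → min 1856.
Length 4: A₁..A₄: k=1: 0+1856+8·4·20=2496; k=2: 288+2880+8·9·20=4608; k=3: 1088+0+8·16·20=3648 → min 2496.
Optimal order: (A₁·((A₂·A₃)·A₄)) with cost 2496.

2496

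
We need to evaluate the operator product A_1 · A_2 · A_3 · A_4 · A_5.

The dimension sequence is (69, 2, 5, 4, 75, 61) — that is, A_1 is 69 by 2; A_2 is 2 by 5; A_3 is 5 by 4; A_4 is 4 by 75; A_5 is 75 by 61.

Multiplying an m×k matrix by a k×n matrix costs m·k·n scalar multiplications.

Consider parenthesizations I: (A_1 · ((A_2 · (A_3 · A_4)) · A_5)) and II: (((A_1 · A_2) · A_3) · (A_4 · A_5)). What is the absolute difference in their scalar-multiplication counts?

17388

Order I = (A_1 · ((A_2 · (A_3 · A_4)) · A_5)): (A_3 · A_4): 5×4 by 4×75 → 5×75, cost 5·4·75 = 1500; (A_2 · (A_3 · A_4)): 2×5 by 5×75 → 2×75, cost 2·5·75 = 750; cumulative 2250; ((A_2 · (A_3 · A_4)) · A_5): 2×75 by 75×61 → 2×61, cost 2·75·61 = 9150; cumulative 11400; (A_1 · ((A_2 · (A_3 · A_4)) · A_5)): 69×2 by 2×61 → 69×61, cost 69·2·61 = 8418; cumulative 19818. Total 19818.
Order II = (((A_1 · A_2) · A_3) · (A_4 · A_5)): (A_1 · A_2): 69×2 by 2×5 → 69×5, cost 69·2·5 = 690; ((A_1 · A_2) · A_3): 69×5 by 5×4 → 69×4, cost 69·5·4 = 1380; cumulative 2070; (A_4 · A_5): 4×75 by 75×61 → 4×61, cost 4·75·61 = 18300; (((A_1 · A_2) · A_3) · (A_4 · A_5)): 69×4 by 4×61 → 69×61, cost 69·4·61 = 16836; cumulative 37206. Total 37206.
Difference: |19818 − 37206| = 17388.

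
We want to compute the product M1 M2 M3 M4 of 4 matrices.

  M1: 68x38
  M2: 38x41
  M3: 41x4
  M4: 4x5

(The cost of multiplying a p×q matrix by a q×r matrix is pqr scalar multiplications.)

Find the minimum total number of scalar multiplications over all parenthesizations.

Adjacent pairs: M1M2 = 68·38·41 = 105944; M2M3 = 38·41·4 = 6232; M3M4 = 41·4·5 = 820.
Length 3: M1..M3: k=1: 0+6232+68·38·4=16568; k=2: 105944+0+68·41·4=117096 → min 16568 | M2..M4: k=2: 0+820+38·41·5=8610; k=3: 6232+0+38·4·5=6992 → min 6992.
Length 4: M1..M4: k=1: 0+6992+68·38·5=19912; k=2: 105944+820+68·41·5=120704; k=3: 16568+0+68·4·5=17928 → min 17928.
Optimal order: ((M1 (M2 M3)) M4) with cost 17928.

17928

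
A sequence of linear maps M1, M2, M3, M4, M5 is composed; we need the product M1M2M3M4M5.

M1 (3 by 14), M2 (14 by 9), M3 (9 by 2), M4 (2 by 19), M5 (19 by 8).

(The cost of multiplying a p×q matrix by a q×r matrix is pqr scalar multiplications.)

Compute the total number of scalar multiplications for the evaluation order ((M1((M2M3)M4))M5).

2038

(M2M3): 14×9 by 9×2 → 14×2, cost 14·9·2 = 252
((M2M3)M4): 14×2 by 2×19 → 14×19, cost 14·2·19 = 532; cumulative 784
(M1((M2M3)M4)): 3×14 by 14×19 → 3×19, cost 3·14·19 = 798; cumulative 1582
((M1((M2M3)M4))M5): 3×19 by 19×8 → 3×8, cost 3·19·8 = 456; cumulative 2038
Total: 2038 scalar multiplications.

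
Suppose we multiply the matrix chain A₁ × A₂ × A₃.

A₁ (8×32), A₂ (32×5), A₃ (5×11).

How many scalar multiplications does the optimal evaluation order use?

1720

Order (A₁ × (A₂ × A₃)): (A₂ × A₃): 32×5 by 5×11 → 32×11, cost 32·5·11 = 1760; (A₁ × (A₂ × A₃)): 8×32 by 32×11 → 8×11, cost 8·32·11 = 2816; cumulative 4576. Total 4576.
Order ((A₁ × A₂) × A₃): (A₁ × A₂): 8×32 by 32×5 → 8×5, cost 8·32·5 = 1280; ((A₁ × A₂) × A₃): 8×5 by 5×11 → 8×11, cost 8·5·11 = 440; cumulative 1720. Total 1720.
Minimum: 1720.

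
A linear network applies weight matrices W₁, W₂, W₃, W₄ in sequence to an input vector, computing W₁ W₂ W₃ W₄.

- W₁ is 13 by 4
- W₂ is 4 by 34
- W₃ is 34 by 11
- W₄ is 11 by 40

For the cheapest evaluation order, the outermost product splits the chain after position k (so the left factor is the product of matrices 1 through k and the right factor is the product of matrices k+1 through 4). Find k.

Adjacent pairs: W₁W₂ = 13·4·34 = 1768; W₂W₃ = 4·34·11 = 1496; W₃W₄ = 34·11·40 = 14960.
Length 3: W₁..W₃: k=1: 0+1496+13·4·11=2068; k=2: 1768+0+13·34·11=6630 → min 2068 | W₂..W₄: k=2: 0+14960+4·34·40=20400; k=3: 1496+0+4·11·40=3256 → min 3256.
Top-level splits: k=1: (W₁..W₁)·(W₂..W₄) → 0+3256+13·4·40 = 5336; k=2: (W₁..W₂)·(W₃..W₄) → 1768+14960+13·34·40 = 34408; k=3: (W₁..W₃)·(W₄..W₄) → 2068+0+13·11·40 = 7788.
Best split is after W₁, i.e. k = 1.

1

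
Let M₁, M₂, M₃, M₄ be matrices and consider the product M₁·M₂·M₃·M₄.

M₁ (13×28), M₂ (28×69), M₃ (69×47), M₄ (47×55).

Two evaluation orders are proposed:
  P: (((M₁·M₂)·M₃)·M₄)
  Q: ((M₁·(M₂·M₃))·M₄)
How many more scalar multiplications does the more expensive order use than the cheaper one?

40637

Order P = (((M₁·M₂)·M₃)·M₄): (M₁·M₂): 13×28 by 28×69 → 13×69, cost 13·28·69 = 25116; ((M₁·M₂)·M₃): 13×69 by 69×47 → 13×47, cost 13·69·47 = 42159; cumulative 67275; (((M₁·M₂)·M₃)·M₄): 13×47 by 47×55 → 13×55, cost 13·47·55 = 33605; cumulative 100880. Total 100880.
Order Q = ((M₁·(M₂·M₃))·M₄): (M₂·M₃): 28×69 by 69×47 → 28×47, cost 28·69·47 = 90804; (M₁·(M₂·M₃)): 13×28 by 28×47 → 13×47, cost 13·28·47 = 17108; cumulative 107912; ((M₁·(M₂·M₃))·M₄): 13×47 by 47×55 → 13×55, cost 13·47·55 = 33605; cumulative 141517. Total 141517.
Difference: |100880 − 141517| = 40637.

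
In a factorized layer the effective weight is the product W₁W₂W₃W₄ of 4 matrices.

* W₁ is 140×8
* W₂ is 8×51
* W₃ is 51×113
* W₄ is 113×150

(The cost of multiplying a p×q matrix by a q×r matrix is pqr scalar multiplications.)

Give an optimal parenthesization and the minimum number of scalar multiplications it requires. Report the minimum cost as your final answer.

349704

Adjacent pairs: W₁W₂ = 140·8·51 = 57120; W₂W₃ = 8·51·113 = 46104; W₃W₄ = 51·113·150 = 864450.
Length 3: W₁..W₃: k=1: 0+46104+140·8·113=172664; k=2: 57120+0+140·51·113=863940 → min 172664 | W₂..W₄: k=2: 0+864450+8·51·150=925650; k=3: 46104+0+8·113·150=181704 → min 181704.
Length 4: W₁..W₄: k=1: 0+181704+140·8·150=349704; k=2: 57120+864450+140·51·150=1992570; k=3: 172664+0+140·113·150=2545664 → min 349704.
Optimal parenthesization: (W₁((W₂W₃)W₄)) with cost 349704.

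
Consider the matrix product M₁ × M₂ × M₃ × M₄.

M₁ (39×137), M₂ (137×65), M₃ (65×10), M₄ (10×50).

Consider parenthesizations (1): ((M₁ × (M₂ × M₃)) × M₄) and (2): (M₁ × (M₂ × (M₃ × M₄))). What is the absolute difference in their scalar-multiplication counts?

Order (1) = ((M₁ × (M₂ × M₃)) × M₄): (M₂ × M₃): 137×65 by 65×10 → 137×10, cost 137·65·10 = 89050; (M₁ × (M₂ × M₃)): 39×137 by 137×10 → 39×10, cost 39·137·10 = 53430; cumulative 142480; ((M₁ × (M₂ × M₃)) × M₄): 39×10 by 10×50 → 39×50, cost 39·10·50 = 19500; cumulative 161980. Total 161980.
Order (2) = (M₁ × (M₂ × (M₃ × M₄))): (M₃ × M₄): 65×10 by 10×50 → 65×50, cost 65·10·50 = 32500; (M₂ × (M₃ × M₄)): 137×65 by 65×50 → 137×50, cost 137·65·50 = 445250; cumulative 477750; (M₁ × (M₂ × (M₃ × M₄))): 39×137 by 137×50 → 39×50, cost 39·137·50 = 267150; cumulative 744900. Total 744900.
Difference: |161980 − 744900| = 582920.

582920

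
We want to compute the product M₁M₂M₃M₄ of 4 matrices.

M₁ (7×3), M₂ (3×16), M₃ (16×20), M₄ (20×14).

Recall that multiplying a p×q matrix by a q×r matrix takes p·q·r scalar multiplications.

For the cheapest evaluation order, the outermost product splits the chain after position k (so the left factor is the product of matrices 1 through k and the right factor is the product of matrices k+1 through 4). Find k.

1

Adjacent pairs: M₁M₂ = 7·3·16 = 336; M₂M₃ = 3·16·20 = 960; M₃M₄ = 16·20·14 = 4480.
Length 3: M₁..M₃: k=1: 0+960+7·3·20=1380; k=2: 336+0+7·16·20=2576 → min 1380 | M₂..M₄: k=2: 0+4480+3·16·14=5152; k=3: 960+0+3·20·14=1800 → min 1800.
Top-level splits: k=1: (M₁..M₁)·(M₂..M₄) → 0+1800+7·3·14 = 2094; k=2: (M₁..M₂)·(M₃..M₄) → 336+4480+7·16·14 = 6384; k=3: (M₁..M₃)·(M₄..M₄) → 1380+0+7·20·14 = 3340.
Best split is after M₁, i.e. k = 1.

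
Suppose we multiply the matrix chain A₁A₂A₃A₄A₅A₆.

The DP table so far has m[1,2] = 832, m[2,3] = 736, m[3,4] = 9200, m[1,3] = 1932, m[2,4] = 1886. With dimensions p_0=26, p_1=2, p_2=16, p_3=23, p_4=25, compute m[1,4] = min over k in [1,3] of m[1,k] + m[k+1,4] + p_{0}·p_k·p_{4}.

m[1,4] = min over k∈[1,3] of m[1,k]+m[k+1,4]+p_{0}·p_k·p_{4}.
k=1: 0 + 1886 + 26·2·25 = 3186; k=2: 832 + 9200 + 26·16·25 = 20432; k=3: 1932 + 0 + 26·23·25 = 16882.
Minimum: 3186 at k=1.

3186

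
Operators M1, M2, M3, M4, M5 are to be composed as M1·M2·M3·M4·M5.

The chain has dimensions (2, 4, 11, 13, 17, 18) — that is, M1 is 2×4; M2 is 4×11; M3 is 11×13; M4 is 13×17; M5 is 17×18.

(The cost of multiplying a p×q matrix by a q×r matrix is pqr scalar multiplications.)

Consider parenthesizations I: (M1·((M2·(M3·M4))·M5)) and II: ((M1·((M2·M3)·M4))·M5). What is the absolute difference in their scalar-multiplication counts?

2343

Order I = (M1·((M2·(M3·M4))·M5)): (M3·M4): 11×13 by 13×17 → 11×17, cost 11·13·17 = 2431; (M2·(M3·M4)): 4×11 by 11×17 → 4×17, cost 4·11·17 = 748; cumulative 3179; ((M2·(M3·M4))·M5): 4×17 by 17×18 → 4×18, cost 4·17·18 = 1224; cumulative 4403; (M1·((M2·(M3·M4))·M5)): 2×4 by 4×18 → 2×18, cost 2·4·18 = 144; cumulative 4547. Total 4547.
Order II = ((M1·((M2·M3)·M4))·M5): (M2·M3): 4×11 by 11×13 → 4×13, cost 4·11·13 = 572; ((M2·M3)·M4): 4×13 by 13×17 → 4×17, cost 4·13·17 = 884; cumulative 1456; (M1·((M2·M3)·M4)): 2×4 by 4×17 → 2×17, cost 2·4·17 = 136; cumulative 1592; ((M1·((M2·M3)·M4))·M5): 2×17 by 17×18 → 2×18, cost 2·17·18 = 612; cumulative 2204. Total 2204.
Difference: |4547 − 2204| = 2343.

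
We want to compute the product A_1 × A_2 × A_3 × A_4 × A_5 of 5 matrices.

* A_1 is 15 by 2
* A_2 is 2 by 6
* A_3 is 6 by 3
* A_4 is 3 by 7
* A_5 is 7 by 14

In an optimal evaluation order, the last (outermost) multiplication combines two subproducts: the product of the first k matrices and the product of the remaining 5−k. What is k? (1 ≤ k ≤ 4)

Adjacent pairs: A_1A_2 = 15·2·6 = 180; A_2A_3 = 2·6·3 = 36; A_3A_4 = 6·3·7 = 126; A_4A_5 = 3·7·14 = 294.
Length 3: A_1..A_3: k=1: 0+36+15·2·3=126; k=2: 180+0+15·6·3=450 → min 126 | A_2..A_4: k=2: 0+126+2·6·7=210; k=3: 36+0+2·3·7=78 → min 78 | A_3..A_5: k=3: 0+294+6·3·14=546; k=4: 126+0+6·7·14=714 → min 546.
Length 4: A_1..A_4: k=1: 0+78+15·2·7=288; k=2: 180+126+15·6·7=936; k=3: 126+0+15·3·7=441 → min 288 | A_2..A_5: k=2: 0+546+2·6·14=714; k=3: 36+294+2·3·14=414; k=4: 78+0+2·7·14=274 → min 274.
Top-level splits: k=1: (A_1..A_1)·(A_2..A_5) → 0+274+15·2·14 = 694; k=2: (A_1..A_2)·(A_3..A_5) → 180+546+15·6·14 = 1986; k=3: (A_1..A_3)·(A_4..A_5) → 126+294+15·3·14 = 1050; k=4: (A_1..A_4)·(A_5..A_5) → 288+0+15·7·14 = 1758.
Best split is after A_1, i.e. k = 1.

1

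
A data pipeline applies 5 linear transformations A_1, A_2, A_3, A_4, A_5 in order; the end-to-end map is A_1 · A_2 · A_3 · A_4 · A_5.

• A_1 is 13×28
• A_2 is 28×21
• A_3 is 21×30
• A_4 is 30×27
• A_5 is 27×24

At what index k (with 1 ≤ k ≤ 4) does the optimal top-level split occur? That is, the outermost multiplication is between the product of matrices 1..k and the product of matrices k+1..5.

Adjacent pairs: A_1A_2 = 13·28·21 = 7644; A_2A_3 = 28·21·30 = 17640; A_3A_4 = 21·30·27 = 17010; A_4A_5 = 30·27·24 = 19440.
Length 3: A_1..A_3: k=1: 0+17640+13·28·30=28560; k=2: 7644+0+13·21·30=15834 → min 15834 | A_2..A_4: k=2: 0+17010+28·21·27=32886; k=3: 17640+0+28·30·27=40320 → min 32886 | A_3..A_5: k=3: 0+19440+21·30·24=34560; k=4: 17010+0+21·27·24=30618 → min 30618.
Length 4: A_1..A_4: k=1: 0+32886+13·28·27=42714; k=2: 7644+17010+13·21·27=32025; k=3: 15834+0+13·30·27=26364 → min 26364 | A_2..A_5: k=2: 0+30618+28·21·24=44730; k=3: 17640+19440+28·30·24=57240; k=4: 32886+0+28·27·24=51030 → min 44730.
Top-level splits: k=1: (A_1..A_1)·(A_2..A_5) → 0+44730+13·28·24 = 53466; k=2: (A_1..A_2)·(A_3..A_5) → 7644+30618+13·21·24 = 44814; k=3: (A_1..A_3)·(A_4..A_5) → 15834+19440+13·30·24 = 44634; k=4: (A_1..A_4)·(A_5..A_5) → 26364+0+13·27·24 = 34788.
Best split is after A_4, i.e. k = 4.

4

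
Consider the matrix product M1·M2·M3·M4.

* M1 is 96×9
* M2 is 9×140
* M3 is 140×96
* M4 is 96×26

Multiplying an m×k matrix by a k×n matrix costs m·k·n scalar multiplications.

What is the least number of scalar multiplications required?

Adjacent pairs: M1M2 = 96·9·140 = 120960; M2M3 = 9·140·96 = 120960; M3M4 = 140·96·26 = 349440.
Length 3: M1..M3: k=1: 0+120960+96·9·96=203904; k=2: 120960+0+96·140·96=1411200 → min 203904 | M2..M4: k=2: 0+349440+9·140·26=382200; k=3: 120960+0+9·96·26=143424 → min 143424.
Length 4: M1..M4: k=1: 0+143424+96·9·26=165888; k=2: 120960+349440+96·140·26=819840; k=3: 203904+0+96·96·26=443520 → min 165888.
Optimal order: (M1·((M2·M3)·M4)) with cost 165888.

165888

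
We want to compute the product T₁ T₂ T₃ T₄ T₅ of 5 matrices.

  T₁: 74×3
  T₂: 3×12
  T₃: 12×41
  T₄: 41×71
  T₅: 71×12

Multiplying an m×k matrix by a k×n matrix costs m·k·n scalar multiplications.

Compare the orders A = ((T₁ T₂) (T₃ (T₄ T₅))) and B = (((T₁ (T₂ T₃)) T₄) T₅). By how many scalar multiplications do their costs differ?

234884

Order A = ((T₁ T₂) (T₃ (T₄ T₅))): (T₁ T₂): 74×3 by 3×12 → 74×12, cost 74·3·12 = 2664; (T₄ T₅): 41×71 by 71×12 → 41×12, cost 41·71·12 = 34932; (T₃ (T₄ T₅)): 12×41 by 41×12 → 12×12, cost 12·41·12 = 5904; cumulative 40836; ((T₁ T₂) (T₃ (T₄ T₅))): 74×12 by 12×12 → 74×12, cost 74·12·12 = 10656; cumulative 54156. Total 54156.
Order B = (((T₁ (T₂ T₃)) T₄) T₅): (T₂ T₃): 3×12 by 12×41 → 3×41, cost 3·12·41 = 1476; (T₁ (T₂ T₃)): 74×3 by 3×41 → 74×41, cost 74·3·41 = 9102; cumulative 10578; ((T₁ (T₂ T₃)) T₄): 74×41 by 41×71 → 74×71, cost 74·41·71 = 215414; cumulative 225992; (((T₁ (T₂ T₃)) T₄) T₅): 74×71 by 71×12 → 74×12, cost 74·71·12 = 63048; cumulative 289040. Total 289040.
Difference: |54156 − 289040| = 234884.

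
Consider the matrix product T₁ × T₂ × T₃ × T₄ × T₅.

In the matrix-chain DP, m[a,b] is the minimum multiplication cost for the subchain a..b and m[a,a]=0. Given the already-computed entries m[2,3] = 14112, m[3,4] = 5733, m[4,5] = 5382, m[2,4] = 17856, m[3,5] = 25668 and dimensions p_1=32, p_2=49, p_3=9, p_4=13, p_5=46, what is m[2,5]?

32742

m[2,5] = min over k∈[2,4] of m[2,k]+m[k+1,5]+p_{1}·p_k·p_{5}.
k=2: 0 + 25668 + 32·49·46 = 97796; k=3: 14112 + 5382 + 32·9·46 = 32742; k=4: 17856 + 0 + 32·13·46 = 36992.
Minimum: 32742 at k=3.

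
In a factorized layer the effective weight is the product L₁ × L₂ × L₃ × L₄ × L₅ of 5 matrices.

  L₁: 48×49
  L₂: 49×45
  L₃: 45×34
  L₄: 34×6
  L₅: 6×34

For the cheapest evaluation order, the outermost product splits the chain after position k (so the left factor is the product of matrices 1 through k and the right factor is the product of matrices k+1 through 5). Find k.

Adjacent pairs: L₁L₂ = 48·49·45 = 105840; L₂L₃ = 49·45·34 = 74970; L₃L₄ = 45·34·6 = 9180; L₄L₅ = 34·6·34 = 6936.
Length 3: L₁..L₃: k=1: 0+74970+48·49·34=154938; k=2: 105840+0+48·45·34=179280 → min 154938 | L₂..L₄: k=2: 0+9180+49·45·6=22410; k=3: 74970+0+49·34·6=84966 → min 22410 | L₃..L₅: k=3: 0+6936+45·34·34=58956; k=4: 9180+0+45·6·34=18360 → min 18360.
Length 4: L₁..L₄: k=1: 0+22410+48·49·6=36522; k=2: 105840+9180+48·45·6=127980; k=3: 154938+0+48·34·6=164730 → min 36522 | L₂..L₅: k=2: 0+18360+49·45·34=93330; k=3: 74970+6936+49·34·34=138550; k=4: 22410+0+49·6·34=32406 → min 32406.
Top-level splits: k=1: (L₁..L₁)·(L₂..L₅) → 0+32406+48·49·34 = 112374; k=2: (L₁..L₂)·(L₃..L₅) → 105840+18360+48·45·34 = 197640; k=3: (L₁..L₃)·(L₄..L₅) → 154938+6936+48·34·34 = 217362; k=4: (L₁..L₄)·(L₅..L₅) → 36522+0+48·6·34 = 46314.
Best split is after L₄, i.e. k = 4.

4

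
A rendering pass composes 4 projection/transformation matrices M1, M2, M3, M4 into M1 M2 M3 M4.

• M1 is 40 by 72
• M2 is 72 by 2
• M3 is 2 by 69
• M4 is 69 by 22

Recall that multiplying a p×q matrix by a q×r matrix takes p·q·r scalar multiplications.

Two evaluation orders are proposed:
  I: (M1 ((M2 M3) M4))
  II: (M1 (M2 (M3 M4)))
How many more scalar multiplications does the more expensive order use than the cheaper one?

Order I = (M1 ((M2 M3) M4)): (M2 M3): 72×2 by 2×69 → 72×69, cost 72·2·69 = 9936; ((M2 M3) M4): 72×69 by 69×22 → 72×22, cost 72·69·22 = 109296; cumulative 119232; (M1 ((M2 M3) M4)): 40×72 by 72×22 → 40×22, cost 40·72·22 = 63360; cumulative 182592. Total 182592.
Order II = (M1 (M2 (M3 M4))): (M3 M4): 2×69 by 69×22 → 2×22, cost 2·69·22 = 3036; (M2 (M3 M4)): 72×2 by 2×22 → 72×22, cost 72·2·22 = 3168; cumulative 6204; (M1 (M2 (M3 M4))): 40×72 by 72×22 → 40×22, cost 40·72·22 = 63360; cumulative 69564. Total 69564.
Difference: |182592 − 69564| = 113028.

113028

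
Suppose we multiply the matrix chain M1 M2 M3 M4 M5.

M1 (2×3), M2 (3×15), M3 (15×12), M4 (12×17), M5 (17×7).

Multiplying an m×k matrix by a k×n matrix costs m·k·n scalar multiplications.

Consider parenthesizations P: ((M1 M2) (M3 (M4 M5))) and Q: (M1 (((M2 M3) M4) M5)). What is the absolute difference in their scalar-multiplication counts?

1437

Order P = ((M1 M2) (M3 (M4 M5))): (M1 M2): 2×3 by 3×15 → 2×15, cost 2·3·15 = 90; (M4 M5): 12×17 by 17×7 → 12×7, cost 12·17·7 = 1428; (M3 (M4 M5)): 15×12 by 12×7 → 15×7, cost 15·12·7 = 1260; cumulative 2688; ((M1 M2) (M3 (M4 M5))): 2×15 by 15×7 → 2×7, cost 2·15·7 = 210; cumulative 2988. Total 2988.
Order Q = (M1 (((M2 M3) M4) M5)): (M2 M3): 3×15 by 15×12 → 3×12, cost 3·15·12 = 540; ((M2 M3) M4): 3×12 by 12×17 → 3×17, cost 3·12·17 = 612; cumulative 1152; (((M2 M3) M4) M5): 3×17 by 17×7 → 3×7, cost 3·17·7 = 357; cumulative 1509; (M1 (((M2 M3) M4) M5)): 2×3 by 3×7 → 2×7, cost 2·3·7 = 42; cumulative 1551. Total 1551.
Difference: |2988 − 1551| = 1437.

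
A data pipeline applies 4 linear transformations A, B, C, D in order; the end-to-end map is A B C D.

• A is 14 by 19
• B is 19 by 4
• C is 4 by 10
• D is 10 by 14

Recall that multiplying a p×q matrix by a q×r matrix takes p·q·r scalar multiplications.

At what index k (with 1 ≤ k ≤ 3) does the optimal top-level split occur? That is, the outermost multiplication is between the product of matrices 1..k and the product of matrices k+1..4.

2

Adjacent pairs: AB = 14·19·4 = 1064; BC = 19·4·10 = 760; CD = 4·10·14 = 560.
Length 3: A..C: k=1: 0+760+14·19·10=3420; k=2: 1064+0+14·4·10=1624 → min 1624 | B..D: k=2: 0+560+19·4·14=1624; k=3: 760+0+19·10·14=3420 → min 1624.
Top-level splits: k=1: (A..A)·(B..D) → 0+1624+14·19·14 = 5348; k=2: (A..B)·(C..D) → 1064+560+14·4·14 = 2408; k=3: (A..C)·(D..D) → 1624+0+14·10·14 = 3584.
Best split is after B, i.e. k = 2.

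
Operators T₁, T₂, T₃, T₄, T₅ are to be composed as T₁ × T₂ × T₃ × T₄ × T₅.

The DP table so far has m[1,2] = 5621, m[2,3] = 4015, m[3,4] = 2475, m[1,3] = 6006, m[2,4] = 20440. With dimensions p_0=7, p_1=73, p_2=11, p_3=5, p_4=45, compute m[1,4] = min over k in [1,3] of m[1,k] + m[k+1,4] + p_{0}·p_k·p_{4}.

m[1,4] = min over k∈[1,3] of m[1,k]+m[k+1,4]+p_{0}·p_k·p_{4}.
k=1: 0 + 20440 + 7·73·45 = 43435; k=2: 5621 + 2475 + 7·11·45 = 11561; k=3: 6006 + 0 + 7·5·45 = 7581.
Minimum: 7581 at k=3.

7581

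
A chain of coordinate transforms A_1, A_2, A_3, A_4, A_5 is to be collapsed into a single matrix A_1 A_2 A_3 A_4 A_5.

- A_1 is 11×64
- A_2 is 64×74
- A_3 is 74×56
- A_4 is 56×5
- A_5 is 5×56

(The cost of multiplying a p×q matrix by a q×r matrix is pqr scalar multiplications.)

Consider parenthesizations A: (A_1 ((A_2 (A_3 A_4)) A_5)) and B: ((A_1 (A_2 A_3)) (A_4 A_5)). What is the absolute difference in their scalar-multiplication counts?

Order A = (A_1 ((A_2 (A_3 A_4)) A_5)): (A_3 A_4): 74×56 by 56×5 → 74×5, cost 74·56·5 = 20720; (A_2 (A_3 A_4)): 64×74 by 74×5 → 64×5, cost 64·74·5 = 23680; cumulative 44400; ((A_2 (A_3 A_4)) A_5): 64×5 by 5×56 → 64×56, cost 64·5·56 = 17920; cumulative 62320; (A_1 ((A_2 (A_3 A_4)) A_5)): 11×64 by 64×56 → 11×56, cost 11·64·56 = 39424; cumulative 101744. Total 101744.
Order B = ((A_1 (A_2 A_3)) (A_4 A_5)): (A_2 A_3): 64×74 by 74×56 → 64×56, cost 64·74·56 = 265216; (A_1 (A_2 A_3)): 11×64 by 64×56 → 11×56, cost 11·64·56 = 39424; cumulative 304640; (A_4 A_5): 56×5 by 5×56 → 56×56, cost 56·5·56 = 15680; ((A_1 (A_2 A_3)) (A_4 A_5)): 11×56 by 56×56 → 11×56, cost 11·56·56 = 34496; cumulative 354816. Total 354816.
Difference: |101744 − 354816| = 253072.

253072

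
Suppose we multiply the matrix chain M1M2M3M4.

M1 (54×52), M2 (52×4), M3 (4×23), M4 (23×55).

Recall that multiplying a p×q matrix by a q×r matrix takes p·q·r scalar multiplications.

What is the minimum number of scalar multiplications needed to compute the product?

28172

Adjacent pairs: M1M2 = 54·52·4 = 11232; M2M3 = 52·4·23 = 4784; M3M4 = 4·23·55 = 5060.
Length 3: M1..M3: k=1: 0+4784+54·52·23=69368; k=2: 11232+0+54·4·23=16200 → min 16200 | M2..M4: k=2: 0+5060+52·4·55=16500; k=3: 4784+0+52·23·55=70564 → min 16500.
Length 4: M1..M4: k=1: 0+16500+54·52·55=170940; k=2: 11232+5060+54·4·55=28172; k=3: 16200+0+54·23·55=84510 → min 28172.
Optimal order: ((M1M2)(M3M4)) with cost 28172.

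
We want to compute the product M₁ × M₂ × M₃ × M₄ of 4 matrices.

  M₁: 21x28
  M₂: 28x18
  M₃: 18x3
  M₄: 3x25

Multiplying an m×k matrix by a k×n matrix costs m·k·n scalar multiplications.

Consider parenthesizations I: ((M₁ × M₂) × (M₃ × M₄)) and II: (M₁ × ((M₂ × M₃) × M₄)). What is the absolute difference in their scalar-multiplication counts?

Order I = ((M₁ × M₂) × (M₃ × M₄)): (M₁ × M₂): 21×28 by 28×18 → 21×18, cost 21·28·18 = 10584; (M₃ × M₄): 18×3 by 3×25 → 18×25, cost 18·3·25 = 1350; ((M₁ × M₂) × (M₃ × M₄)): 21×18 by 18×25 → 21×25, cost 21·18·25 = 9450; cumulative 21384. Total 21384.
Order II = (M₁ × ((M₂ × M₃) × M₄)): (M₂ × M₃): 28×18 by 18×3 → 28×3, cost 28·18·3 = 1512; ((M₂ × M₃) × M₄): 28×3 by 3×25 → 28×25, cost 28·3·25 = 2100; cumulative 3612; (M₁ × ((M₂ × M₃) × M₄)): 21×28 by 28×25 → 21×25, cost 21·28·25 = 14700; cumulative 18312. Total 18312.
Difference: |21384 − 18312| = 3072.

3072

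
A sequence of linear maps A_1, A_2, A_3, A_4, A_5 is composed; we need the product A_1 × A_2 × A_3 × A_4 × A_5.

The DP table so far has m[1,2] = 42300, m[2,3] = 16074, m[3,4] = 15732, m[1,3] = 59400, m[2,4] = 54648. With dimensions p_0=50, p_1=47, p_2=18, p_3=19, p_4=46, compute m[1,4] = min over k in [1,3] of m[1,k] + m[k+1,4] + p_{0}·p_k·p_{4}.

99432

m[1,4] = min over k∈[1,3] of m[1,k]+m[k+1,4]+p_{0}·p_k·p_{4}.
k=1: 0 + 54648 + 50·47·46 = 162748; k=2: 42300 + 15732 + 50·18·46 = 99432; k=3: 59400 + 0 + 50·19·46 = 103100.
Minimum: 99432 at k=2.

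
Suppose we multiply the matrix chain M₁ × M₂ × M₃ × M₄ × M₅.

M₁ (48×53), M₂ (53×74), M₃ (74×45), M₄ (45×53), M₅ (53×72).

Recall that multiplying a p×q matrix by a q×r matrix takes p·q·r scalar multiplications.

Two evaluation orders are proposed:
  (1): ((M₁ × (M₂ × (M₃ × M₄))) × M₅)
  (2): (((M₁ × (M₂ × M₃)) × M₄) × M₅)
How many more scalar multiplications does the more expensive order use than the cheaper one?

113738

Order (1) = ((M₁ × (M₂ × (M₃ × M₄))) × M₅): (M₃ × M₄): 74×45 by 45×53 → 74×53, cost 74·45·53 = 176490; (M₂ × (M₃ × M₄)): 53×74 by 74×53 → 53×53, cost 53·74·53 = 207866; cumulative 384356; (M₁ × (M₂ × (M₃ × M₄))): 48×53 by 53×53 → 48×53, cost 48·53·53 = 134832; cumulative 519188; ((M₁ × (M₂ × (M₃ × M₄))) × M₅): 48×53 by 53×72 → 48×72, cost 48·53·72 = 183168; cumulative 702356. Total 702356.
Order (2) = (((M₁ × (M₂ × M₃)) × M₄) × M₅): (M₂ × M₃): 53×74 by 74×45 → 53×45, cost 53·74·45 = 176490; (M₁ × (M₂ × M₃)): 48×53 by 53×45 → 48×45, cost 48·53·45 = 114480; cumulative 290970; ((M₁ × (M₂ × M₃)) × M₄): 48×45 by 45×53 → 48×53, cost 48·45·53 = 114480; cumulative 405450; (((M₁ × (M₂ × M₃)) × M₄) × M₅): 48×53 by 53×72 → 48×72, cost 48·53·72 = 183168; cumulative 588618. Total 588618.
Difference: |702356 − 588618| = 113738.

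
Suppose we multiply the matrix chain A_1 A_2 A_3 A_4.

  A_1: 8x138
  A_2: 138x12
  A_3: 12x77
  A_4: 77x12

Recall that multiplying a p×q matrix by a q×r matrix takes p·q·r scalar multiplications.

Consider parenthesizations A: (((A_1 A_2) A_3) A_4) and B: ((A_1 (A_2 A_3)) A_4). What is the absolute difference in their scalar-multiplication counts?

191880

Order A = (((A_1 A_2) A_3) A_4): (A_1 A_2): 8×138 by 138×12 → 8×12, cost 8·138·12 = 13248; ((A_1 A_2) A_3): 8×12 by 12×77 → 8×77, cost 8·12·77 = 7392; cumulative 20640; (((A_1 A_2) A_3) A_4): 8×77 by 77×12 → 8×12, cost 8·77·12 = 7392; cumulative 28032. Total 28032.
Order B = ((A_1 (A_2 A_3)) A_4): (A_2 A_3): 138×12 by 12×77 → 138×77, cost 138·12·77 = 127512; (A_1 (A_2 A_3)): 8×138 by 138×77 → 8×77, cost 8·138·77 = 85008; cumulative 212520; ((A_1 (A_2 A_3)) A_4): 8×77 by 77×12 → 8×12, cost 8·77·12 = 7392; cumulative 219912. Total 219912.
Difference: |28032 − 219912| = 191880.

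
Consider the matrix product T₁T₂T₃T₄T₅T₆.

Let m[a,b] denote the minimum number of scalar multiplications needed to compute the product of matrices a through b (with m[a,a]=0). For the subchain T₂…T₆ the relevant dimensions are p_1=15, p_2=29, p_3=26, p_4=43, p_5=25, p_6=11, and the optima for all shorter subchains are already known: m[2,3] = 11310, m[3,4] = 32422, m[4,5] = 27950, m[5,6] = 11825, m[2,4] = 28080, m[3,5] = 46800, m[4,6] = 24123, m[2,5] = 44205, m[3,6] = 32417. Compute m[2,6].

37202

m[2,6] = min over k∈[2,5] of m[2,k]+m[k+1,6]+p_{1}·p_k·p_{6}.
k=2: 0 + 32417 + 15·29·11 = 37202; k=3: 11310 + 24123 + 15·26·11 = 39723; k=4: 28080 + 11825 + 15·43·11 = 47000; k=5: 44205 + 0 + 15·25·11 = 48330.
Minimum: 37202 at k=2.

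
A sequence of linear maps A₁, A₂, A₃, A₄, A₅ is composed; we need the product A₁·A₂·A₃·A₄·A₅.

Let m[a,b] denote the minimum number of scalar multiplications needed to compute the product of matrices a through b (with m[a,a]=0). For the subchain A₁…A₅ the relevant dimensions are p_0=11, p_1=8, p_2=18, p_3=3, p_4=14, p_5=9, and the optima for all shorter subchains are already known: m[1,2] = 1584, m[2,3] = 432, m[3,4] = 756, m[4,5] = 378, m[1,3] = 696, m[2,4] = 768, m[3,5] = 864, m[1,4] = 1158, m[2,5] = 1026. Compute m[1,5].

m[1,5] = min over k∈[1,4] of m[1,k]+m[k+1,5]+p_{0}·p_k·p_{5}.
k=1: 0 + 1026 + 11·8·9 = 1818; k=2: 1584 + 864 + 11·18·9 = 4230; k=3: 696 + 378 + 11·3·9 = 1371; k=4: 1158 + 0 + 11·14·9 = 2544.
Minimum: 1371 at k=3.

1371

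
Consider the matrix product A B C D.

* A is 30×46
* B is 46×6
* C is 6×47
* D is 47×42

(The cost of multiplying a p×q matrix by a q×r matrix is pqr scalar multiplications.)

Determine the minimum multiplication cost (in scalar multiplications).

Adjacent pairs: AB = 30·46·6 = 8280; BC = 46·6·47 = 12972; CD = 6·47·42 = 11844.
Length 3: A..C: k=1: 0+12972+30·46·47=77832; k=2: 8280+0+30·6·47=16740 → min 16740 | B..D: k=2: 0+11844+46·6·42=23436; k=3: 12972+0+46·47·42=103776 → min 23436.
Length 4: A..D: k=1: 0+23436+30·46·42=81396; k=2: 8280+11844+30·6·42=27684; k=3: 16740+0+30·47·42=75960 → min 27684.
Optimal order: ((A B) (C D)) with cost 27684.

27684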